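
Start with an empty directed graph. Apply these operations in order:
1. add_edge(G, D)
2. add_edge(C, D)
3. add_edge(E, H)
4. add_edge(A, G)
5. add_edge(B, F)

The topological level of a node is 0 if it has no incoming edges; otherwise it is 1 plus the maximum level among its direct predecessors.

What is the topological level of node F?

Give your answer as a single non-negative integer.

Answer: 1

Derivation:
Op 1: add_edge(G, D). Edges now: 1
Op 2: add_edge(C, D). Edges now: 2
Op 3: add_edge(E, H). Edges now: 3
Op 4: add_edge(A, G). Edges now: 4
Op 5: add_edge(B, F). Edges now: 5
Compute levels (Kahn BFS):
  sources (in-degree 0): A, B, C, E
  process A: level=0
    A->G: in-degree(G)=0, level(G)=1, enqueue
  process B: level=0
    B->F: in-degree(F)=0, level(F)=1, enqueue
  process C: level=0
    C->D: in-degree(D)=1, level(D)>=1
  process E: level=0
    E->H: in-degree(H)=0, level(H)=1, enqueue
  process G: level=1
    G->D: in-degree(D)=0, level(D)=2, enqueue
  process F: level=1
  process H: level=1
  process D: level=2
All levels: A:0, B:0, C:0, D:2, E:0, F:1, G:1, H:1
level(F) = 1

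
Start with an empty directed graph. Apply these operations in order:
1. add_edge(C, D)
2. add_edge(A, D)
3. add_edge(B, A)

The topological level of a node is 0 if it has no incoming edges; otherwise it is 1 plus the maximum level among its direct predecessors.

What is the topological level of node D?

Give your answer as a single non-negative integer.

Op 1: add_edge(C, D). Edges now: 1
Op 2: add_edge(A, D). Edges now: 2
Op 3: add_edge(B, A). Edges now: 3
Compute levels (Kahn BFS):
  sources (in-degree 0): B, C
  process B: level=0
    B->A: in-degree(A)=0, level(A)=1, enqueue
  process C: level=0
    C->D: in-degree(D)=1, level(D)>=1
  process A: level=1
    A->D: in-degree(D)=0, level(D)=2, enqueue
  process D: level=2
All levels: A:1, B:0, C:0, D:2
level(D) = 2

Answer: 2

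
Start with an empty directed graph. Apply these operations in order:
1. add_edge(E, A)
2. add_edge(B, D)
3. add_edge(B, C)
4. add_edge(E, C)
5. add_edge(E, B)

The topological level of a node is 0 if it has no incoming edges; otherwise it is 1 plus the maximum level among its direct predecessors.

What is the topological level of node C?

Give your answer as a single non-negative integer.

Op 1: add_edge(E, A). Edges now: 1
Op 2: add_edge(B, D). Edges now: 2
Op 3: add_edge(B, C). Edges now: 3
Op 4: add_edge(E, C). Edges now: 4
Op 5: add_edge(E, B). Edges now: 5
Compute levels (Kahn BFS):
  sources (in-degree 0): E
  process E: level=0
    E->A: in-degree(A)=0, level(A)=1, enqueue
    E->B: in-degree(B)=0, level(B)=1, enqueue
    E->C: in-degree(C)=1, level(C)>=1
  process A: level=1
  process B: level=1
    B->C: in-degree(C)=0, level(C)=2, enqueue
    B->D: in-degree(D)=0, level(D)=2, enqueue
  process C: level=2
  process D: level=2
All levels: A:1, B:1, C:2, D:2, E:0
level(C) = 2

Answer: 2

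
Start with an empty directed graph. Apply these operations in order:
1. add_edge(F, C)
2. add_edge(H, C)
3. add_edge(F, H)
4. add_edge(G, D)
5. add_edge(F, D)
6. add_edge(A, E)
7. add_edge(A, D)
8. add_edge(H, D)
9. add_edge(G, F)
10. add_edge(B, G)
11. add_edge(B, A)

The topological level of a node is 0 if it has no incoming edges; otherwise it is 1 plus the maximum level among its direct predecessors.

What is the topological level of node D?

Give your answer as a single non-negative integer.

Answer: 4

Derivation:
Op 1: add_edge(F, C). Edges now: 1
Op 2: add_edge(H, C). Edges now: 2
Op 3: add_edge(F, H). Edges now: 3
Op 4: add_edge(G, D). Edges now: 4
Op 5: add_edge(F, D). Edges now: 5
Op 6: add_edge(A, E). Edges now: 6
Op 7: add_edge(A, D). Edges now: 7
Op 8: add_edge(H, D). Edges now: 8
Op 9: add_edge(G, F). Edges now: 9
Op 10: add_edge(B, G). Edges now: 10
Op 11: add_edge(B, A). Edges now: 11
Compute levels (Kahn BFS):
  sources (in-degree 0): B
  process B: level=0
    B->A: in-degree(A)=0, level(A)=1, enqueue
    B->G: in-degree(G)=0, level(G)=1, enqueue
  process A: level=1
    A->D: in-degree(D)=3, level(D)>=2
    A->E: in-degree(E)=0, level(E)=2, enqueue
  process G: level=1
    G->D: in-degree(D)=2, level(D)>=2
    G->F: in-degree(F)=0, level(F)=2, enqueue
  process E: level=2
  process F: level=2
    F->C: in-degree(C)=1, level(C)>=3
    F->D: in-degree(D)=1, level(D)>=3
    F->H: in-degree(H)=0, level(H)=3, enqueue
  process H: level=3
    H->C: in-degree(C)=0, level(C)=4, enqueue
    H->D: in-degree(D)=0, level(D)=4, enqueue
  process C: level=4
  process D: level=4
All levels: A:1, B:0, C:4, D:4, E:2, F:2, G:1, H:3
level(D) = 4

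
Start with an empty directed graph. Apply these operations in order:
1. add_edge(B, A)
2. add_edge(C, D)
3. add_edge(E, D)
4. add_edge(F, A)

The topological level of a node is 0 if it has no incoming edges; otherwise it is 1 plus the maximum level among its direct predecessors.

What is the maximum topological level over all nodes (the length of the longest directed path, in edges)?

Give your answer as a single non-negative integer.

Op 1: add_edge(B, A). Edges now: 1
Op 2: add_edge(C, D). Edges now: 2
Op 3: add_edge(E, D). Edges now: 3
Op 4: add_edge(F, A). Edges now: 4
Compute levels (Kahn BFS):
  sources (in-degree 0): B, C, E, F
  process B: level=0
    B->A: in-degree(A)=1, level(A)>=1
  process C: level=0
    C->D: in-degree(D)=1, level(D)>=1
  process E: level=0
    E->D: in-degree(D)=0, level(D)=1, enqueue
  process F: level=0
    F->A: in-degree(A)=0, level(A)=1, enqueue
  process D: level=1
  process A: level=1
All levels: A:1, B:0, C:0, D:1, E:0, F:0
max level = 1

Answer: 1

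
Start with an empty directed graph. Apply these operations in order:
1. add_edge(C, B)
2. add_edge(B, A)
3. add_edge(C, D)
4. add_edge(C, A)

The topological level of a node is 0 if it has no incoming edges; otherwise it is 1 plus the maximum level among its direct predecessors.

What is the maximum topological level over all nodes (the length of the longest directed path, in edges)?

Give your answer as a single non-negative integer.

Op 1: add_edge(C, B). Edges now: 1
Op 2: add_edge(B, A). Edges now: 2
Op 3: add_edge(C, D). Edges now: 3
Op 4: add_edge(C, A). Edges now: 4
Compute levels (Kahn BFS):
  sources (in-degree 0): C
  process C: level=0
    C->A: in-degree(A)=1, level(A)>=1
    C->B: in-degree(B)=0, level(B)=1, enqueue
    C->D: in-degree(D)=0, level(D)=1, enqueue
  process B: level=1
    B->A: in-degree(A)=0, level(A)=2, enqueue
  process D: level=1
  process A: level=2
All levels: A:2, B:1, C:0, D:1
max level = 2

Answer: 2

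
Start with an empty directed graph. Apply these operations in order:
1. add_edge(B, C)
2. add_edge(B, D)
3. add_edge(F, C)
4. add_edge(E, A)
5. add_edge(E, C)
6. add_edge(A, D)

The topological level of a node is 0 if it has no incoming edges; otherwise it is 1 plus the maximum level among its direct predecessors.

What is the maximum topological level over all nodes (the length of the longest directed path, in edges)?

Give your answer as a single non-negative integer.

Op 1: add_edge(B, C). Edges now: 1
Op 2: add_edge(B, D). Edges now: 2
Op 3: add_edge(F, C). Edges now: 3
Op 4: add_edge(E, A). Edges now: 4
Op 5: add_edge(E, C). Edges now: 5
Op 6: add_edge(A, D). Edges now: 6
Compute levels (Kahn BFS):
  sources (in-degree 0): B, E, F
  process B: level=0
    B->C: in-degree(C)=2, level(C)>=1
    B->D: in-degree(D)=1, level(D)>=1
  process E: level=0
    E->A: in-degree(A)=0, level(A)=1, enqueue
    E->C: in-degree(C)=1, level(C)>=1
  process F: level=0
    F->C: in-degree(C)=0, level(C)=1, enqueue
  process A: level=1
    A->D: in-degree(D)=0, level(D)=2, enqueue
  process C: level=1
  process D: level=2
All levels: A:1, B:0, C:1, D:2, E:0, F:0
max level = 2

Answer: 2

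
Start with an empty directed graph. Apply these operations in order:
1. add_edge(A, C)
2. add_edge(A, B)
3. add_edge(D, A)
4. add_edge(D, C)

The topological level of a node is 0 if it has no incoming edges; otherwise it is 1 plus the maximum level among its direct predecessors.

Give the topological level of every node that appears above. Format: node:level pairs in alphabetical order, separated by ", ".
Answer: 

Op 1: add_edge(A, C). Edges now: 1
Op 2: add_edge(A, B). Edges now: 2
Op 3: add_edge(D, A). Edges now: 3
Op 4: add_edge(D, C). Edges now: 4
Compute levels (Kahn BFS):
  sources (in-degree 0): D
  process D: level=0
    D->A: in-degree(A)=0, level(A)=1, enqueue
    D->C: in-degree(C)=1, level(C)>=1
  process A: level=1
    A->B: in-degree(B)=0, level(B)=2, enqueue
    A->C: in-degree(C)=0, level(C)=2, enqueue
  process B: level=2
  process C: level=2
All levels: A:1, B:2, C:2, D:0

Answer: A:1, B:2, C:2, D:0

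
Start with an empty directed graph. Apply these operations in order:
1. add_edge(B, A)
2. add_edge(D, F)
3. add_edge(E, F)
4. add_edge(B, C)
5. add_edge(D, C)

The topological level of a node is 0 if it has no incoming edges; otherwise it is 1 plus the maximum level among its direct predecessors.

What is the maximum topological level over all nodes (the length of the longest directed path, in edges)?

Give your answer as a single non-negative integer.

Answer: 1

Derivation:
Op 1: add_edge(B, A). Edges now: 1
Op 2: add_edge(D, F). Edges now: 2
Op 3: add_edge(E, F). Edges now: 3
Op 4: add_edge(B, C). Edges now: 4
Op 5: add_edge(D, C). Edges now: 5
Compute levels (Kahn BFS):
  sources (in-degree 0): B, D, E
  process B: level=0
    B->A: in-degree(A)=0, level(A)=1, enqueue
    B->C: in-degree(C)=1, level(C)>=1
  process D: level=0
    D->C: in-degree(C)=0, level(C)=1, enqueue
    D->F: in-degree(F)=1, level(F)>=1
  process E: level=0
    E->F: in-degree(F)=0, level(F)=1, enqueue
  process A: level=1
  process C: level=1
  process F: level=1
All levels: A:1, B:0, C:1, D:0, E:0, F:1
max level = 1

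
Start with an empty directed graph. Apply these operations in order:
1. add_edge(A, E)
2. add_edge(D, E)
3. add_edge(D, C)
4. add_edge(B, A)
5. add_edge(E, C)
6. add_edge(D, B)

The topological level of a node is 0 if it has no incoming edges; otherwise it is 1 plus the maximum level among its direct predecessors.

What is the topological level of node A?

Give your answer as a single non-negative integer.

Answer: 2

Derivation:
Op 1: add_edge(A, E). Edges now: 1
Op 2: add_edge(D, E). Edges now: 2
Op 3: add_edge(D, C). Edges now: 3
Op 4: add_edge(B, A). Edges now: 4
Op 5: add_edge(E, C). Edges now: 5
Op 6: add_edge(D, B). Edges now: 6
Compute levels (Kahn BFS):
  sources (in-degree 0): D
  process D: level=0
    D->B: in-degree(B)=0, level(B)=1, enqueue
    D->C: in-degree(C)=1, level(C)>=1
    D->E: in-degree(E)=1, level(E)>=1
  process B: level=1
    B->A: in-degree(A)=0, level(A)=2, enqueue
  process A: level=2
    A->E: in-degree(E)=0, level(E)=3, enqueue
  process E: level=3
    E->C: in-degree(C)=0, level(C)=4, enqueue
  process C: level=4
All levels: A:2, B:1, C:4, D:0, E:3
level(A) = 2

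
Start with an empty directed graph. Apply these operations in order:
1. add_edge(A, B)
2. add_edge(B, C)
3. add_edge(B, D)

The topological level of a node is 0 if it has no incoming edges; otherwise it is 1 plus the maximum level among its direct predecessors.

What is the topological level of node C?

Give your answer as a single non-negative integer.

Op 1: add_edge(A, B). Edges now: 1
Op 2: add_edge(B, C). Edges now: 2
Op 3: add_edge(B, D). Edges now: 3
Compute levels (Kahn BFS):
  sources (in-degree 0): A
  process A: level=0
    A->B: in-degree(B)=0, level(B)=1, enqueue
  process B: level=1
    B->C: in-degree(C)=0, level(C)=2, enqueue
    B->D: in-degree(D)=0, level(D)=2, enqueue
  process C: level=2
  process D: level=2
All levels: A:0, B:1, C:2, D:2
level(C) = 2

Answer: 2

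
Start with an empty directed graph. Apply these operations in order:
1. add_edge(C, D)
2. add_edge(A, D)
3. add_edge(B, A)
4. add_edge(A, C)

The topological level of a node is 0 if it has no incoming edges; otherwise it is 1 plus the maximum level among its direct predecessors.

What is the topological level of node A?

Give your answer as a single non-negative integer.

Op 1: add_edge(C, D). Edges now: 1
Op 2: add_edge(A, D). Edges now: 2
Op 3: add_edge(B, A). Edges now: 3
Op 4: add_edge(A, C). Edges now: 4
Compute levels (Kahn BFS):
  sources (in-degree 0): B
  process B: level=0
    B->A: in-degree(A)=0, level(A)=1, enqueue
  process A: level=1
    A->C: in-degree(C)=0, level(C)=2, enqueue
    A->D: in-degree(D)=1, level(D)>=2
  process C: level=2
    C->D: in-degree(D)=0, level(D)=3, enqueue
  process D: level=3
All levels: A:1, B:0, C:2, D:3
level(A) = 1

Answer: 1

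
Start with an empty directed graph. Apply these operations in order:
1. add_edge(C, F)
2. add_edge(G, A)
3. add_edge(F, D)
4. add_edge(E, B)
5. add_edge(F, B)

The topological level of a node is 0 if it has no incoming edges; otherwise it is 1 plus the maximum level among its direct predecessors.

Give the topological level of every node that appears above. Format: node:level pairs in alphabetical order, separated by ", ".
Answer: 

Op 1: add_edge(C, F). Edges now: 1
Op 2: add_edge(G, A). Edges now: 2
Op 3: add_edge(F, D). Edges now: 3
Op 4: add_edge(E, B). Edges now: 4
Op 5: add_edge(F, B). Edges now: 5
Compute levels (Kahn BFS):
  sources (in-degree 0): C, E, G
  process C: level=0
    C->F: in-degree(F)=0, level(F)=1, enqueue
  process E: level=0
    E->B: in-degree(B)=1, level(B)>=1
  process G: level=0
    G->A: in-degree(A)=0, level(A)=1, enqueue
  process F: level=1
    F->B: in-degree(B)=0, level(B)=2, enqueue
    F->D: in-degree(D)=0, level(D)=2, enqueue
  process A: level=1
  process B: level=2
  process D: level=2
All levels: A:1, B:2, C:0, D:2, E:0, F:1, G:0

Answer: A:1, B:2, C:0, D:2, E:0, F:1, G:0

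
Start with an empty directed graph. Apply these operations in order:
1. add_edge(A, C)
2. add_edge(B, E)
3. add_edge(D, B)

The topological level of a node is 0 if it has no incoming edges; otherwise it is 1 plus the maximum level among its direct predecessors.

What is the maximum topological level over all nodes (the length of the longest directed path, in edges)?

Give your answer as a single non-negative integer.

Answer: 2

Derivation:
Op 1: add_edge(A, C). Edges now: 1
Op 2: add_edge(B, E). Edges now: 2
Op 3: add_edge(D, B). Edges now: 3
Compute levels (Kahn BFS):
  sources (in-degree 0): A, D
  process A: level=0
    A->C: in-degree(C)=0, level(C)=1, enqueue
  process D: level=0
    D->B: in-degree(B)=0, level(B)=1, enqueue
  process C: level=1
  process B: level=1
    B->E: in-degree(E)=0, level(E)=2, enqueue
  process E: level=2
All levels: A:0, B:1, C:1, D:0, E:2
max level = 2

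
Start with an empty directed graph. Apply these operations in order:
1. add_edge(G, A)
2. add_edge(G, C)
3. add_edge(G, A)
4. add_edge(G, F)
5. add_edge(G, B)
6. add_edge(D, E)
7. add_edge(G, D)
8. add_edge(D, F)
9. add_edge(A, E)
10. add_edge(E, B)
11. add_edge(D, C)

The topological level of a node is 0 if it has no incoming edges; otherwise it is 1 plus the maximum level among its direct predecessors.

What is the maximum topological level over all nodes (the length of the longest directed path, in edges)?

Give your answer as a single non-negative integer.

Op 1: add_edge(G, A). Edges now: 1
Op 2: add_edge(G, C). Edges now: 2
Op 3: add_edge(G, A) (duplicate, no change). Edges now: 2
Op 4: add_edge(G, F). Edges now: 3
Op 5: add_edge(G, B). Edges now: 4
Op 6: add_edge(D, E). Edges now: 5
Op 7: add_edge(G, D). Edges now: 6
Op 8: add_edge(D, F). Edges now: 7
Op 9: add_edge(A, E). Edges now: 8
Op 10: add_edge(E, B). Edges now: 9
Op 11: add_edge(D, C). Edges now: 10
Compute levels (Kahn BFS):
  sources (in-degree 0): G
  process G: level=0
    G->A: in-degree(A)=0, level(A)=1, enqueue
    G->B: in-degree(B)=1, level(B)>=1
    G->C: in-degree(C)=1, level(C)>=1
    G->D: in-degree(D)=0, level(D)=1, enqueue
    G->F: in-degree(F)=1, level(F)>=1
  process A: level=1
    A->E: in-degree(E)=1, level(E)>=2
  process D: level=1
    D->C: in-degree(C)=0, level(C)=2, enqueue
    D->E: in-degree(E)=0, level(E)=2, enqueue
    D->F: in-degree(F)=0, level(F)=2, enqueue
  process C: level=2
  process E: level=2
    E->B: in-degree(B)=0, level(B)=3, enqueue
  process F: level=2
  process B: level=3
All levels: A:1, B:3, C:2, D:1, E:2, F:2, G:0
max level = 3

Answer: 3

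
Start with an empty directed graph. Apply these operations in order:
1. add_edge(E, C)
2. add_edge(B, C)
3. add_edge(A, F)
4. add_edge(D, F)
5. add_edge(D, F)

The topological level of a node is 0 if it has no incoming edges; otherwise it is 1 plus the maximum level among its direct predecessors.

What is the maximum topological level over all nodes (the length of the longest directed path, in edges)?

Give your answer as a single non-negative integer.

Answer: 1

Derivation:
Op 1: add_edge(E, C). Edges now: 1
Op 2: add_edge(B, C). Edges now: 2
Op 3: add_edge(A, F). Edges now: 3
Op 4: add_edge(D, F). Edges now: 4
Op 5: add_edge(D, F) (duplicate, no change). Edges now: 4
Compute levels (Kahn BFS):
  sources (in-degree 0): A, B, D, E
  process A: level=0
    A->F: in-degree(F)=1, level(F)>=1
  process B: level=0
    B->C: in-degree(C)=1, level(C)>=1
  process D: level=0
    D->F: in-degree(F)=0, level(F)=1, enqueue
  process E: level=0
    E->C: in-degree(C)=0, level(C)=1, enqueue
  process F: level=1
  process C: level=1
All levels: A:0, B:0, C:1, D:0, E:0, F:1
max level = 1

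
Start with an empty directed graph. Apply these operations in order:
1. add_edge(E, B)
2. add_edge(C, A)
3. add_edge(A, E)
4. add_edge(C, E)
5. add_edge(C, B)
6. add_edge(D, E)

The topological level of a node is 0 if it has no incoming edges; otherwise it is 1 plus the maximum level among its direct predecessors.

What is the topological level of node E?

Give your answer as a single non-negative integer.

Answer: 2

Derivation:
Op 1: add_edge(E, B). Edges now: 1
Op 2: add_edge(C, A). Edges now: 2
Op 3: add_edge(A, E). Edges now: 3
Op 4: add_edge(C, E). Edges now: 4
Op 5: add_edge(C, B). Edges now: 5
Op 6: add_edge(D, E). Edges now: 6
Compute levels (Kahn BFS):
  sources (in-degree 0): C, D
  process C: level=0
    C->A: in-degree(A)=0, level(A)=1, enqueue
    C->B: in-degree(B)=1, level(B)>=1
    C->E: in-degree(E)=2, level(E)>=1
  process D: level=0
    D->E: in-degree(E)=1, level(E)>=1
  process A: level=1
    A->E: in-degree(E)=0, level(E)=2, enqueue
  process E: level=2
    E->B: in-degree(B)=0, level(B)=3, enqueue
  process B: level=3
All levels: A:1, B:3, C:0, D:0, E:2
level(E) = 2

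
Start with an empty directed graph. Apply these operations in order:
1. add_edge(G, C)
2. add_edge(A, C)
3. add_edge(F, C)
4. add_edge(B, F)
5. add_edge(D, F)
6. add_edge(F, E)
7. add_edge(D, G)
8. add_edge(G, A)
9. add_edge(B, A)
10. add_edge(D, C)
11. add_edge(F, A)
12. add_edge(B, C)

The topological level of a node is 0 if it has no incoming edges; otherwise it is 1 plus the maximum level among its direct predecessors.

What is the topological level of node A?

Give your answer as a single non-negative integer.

Op 1: add_edge(G, C). Edges now: 1
Op 2: add_edge(A, C). Edges now: 2
Op 3: add_edge(F, C). Edges now: 3
Op 4: add_edge(B, F). Edges now: 4
Op 5: add_edge(D, F). Edges now: 5
Op 6: add_edge(F, E). Edges now: 6
Op 7: add_edge(D, G). Edges now: 7
Op 8: add_edge(G, A). Edges now: 8
Op 9: add_edge(B, A). Edges now: 9
Op 10: add_edge(D, C). Edges now: 10
Op 11: add_edge(F, A). Edges now: 11
Op 12: add_edge(B, C). Edges now: 12
Compute levels (Kahn BFS):
  sources (in-degree 0): B, D
  process B: level=0
    B->A: in-degree(A)=2, level(A)>=1
    B->C: in-degree(C)=4, level(C)>=1
    B->F: in-degree(F)=1, level(F)>=1
  process D: level=0
    D->C: in-degree(C)=3, level(C)>=1
    D->F: in-degree(F)=0, level(F)=1, enqueue
    D->G: in-degree(G)=0, level(G)=1, enqueue
  process F: level=1
    F->A: in-degree(A)=1, level(A)>=2
    F->C: in-degree(C)=2, level(C)>=2
    F->E: in-degree(E)=0, level(E)=2, enqueue
  process G: level=1
    G->A: in-degree(A)=0, level(A)=2, enqueue
    G->C: in-degree(C)=1, level(C)>=2
  process E: level=2
  process A: level=2
    A->C: in-degree(C)=0, level(C)=3, enqueue
  process C: level=3
All levels: A:2, B:0, C:3, D:0, E:2, F:1, G:1
level(A) = 2

Answer: 2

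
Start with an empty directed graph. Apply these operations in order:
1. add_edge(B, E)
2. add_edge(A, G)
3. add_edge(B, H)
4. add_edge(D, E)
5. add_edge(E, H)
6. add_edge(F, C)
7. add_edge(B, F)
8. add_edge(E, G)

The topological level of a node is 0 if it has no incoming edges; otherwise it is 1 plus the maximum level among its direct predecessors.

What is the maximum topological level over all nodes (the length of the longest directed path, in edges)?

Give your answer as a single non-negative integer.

Op 1: add_edge(B, E). Edges now: 1
Op 2: add_edge(A, G). Edges now: 2
Op 3: add_edge(B, H). Edges now: 3
Op 4: add_edge(D, E). Edges now: 4
Op 5: add_edge(E, H). Edges now: 5
Op 6: add_edge(F, C). Edges now: 6
Op 7: add_edge(B, F). Edges now: 7
Op 8: add_edge(E, G). Edges now: 8
Compute levels (Kahn BFS):
  sources (in-degree 0): A, B, D
  process A: level=0
    A->G: in-degree(G)=1, level(G)>=1
  process B: level=0
    B->E: in-degree(E)=1, level(E)>=1
    B->F: in-degree(F)=0, level(F)=1, enqueue
    B->H: in-degree(H)=1, level(H)>=1
  process D: level=0
    D->E: in-degree(E)=0, level(E)=1, enqueue
  process F: level=1
    F->C: in-degree(C)=0, level(C)=2, enqueue
  process E: level=1
    E->G: in-degree(G)=0, level(G)=2, enqueue
    E->H: in-degree(H)=0, level(H)=2, enqueue
  process C: level=2
  process G: level=2
  process H: level=2
All levels: A:0, B:0, C:2, D:0, E:1, F:1, G:2, H:2
max level = 2

Answer: 2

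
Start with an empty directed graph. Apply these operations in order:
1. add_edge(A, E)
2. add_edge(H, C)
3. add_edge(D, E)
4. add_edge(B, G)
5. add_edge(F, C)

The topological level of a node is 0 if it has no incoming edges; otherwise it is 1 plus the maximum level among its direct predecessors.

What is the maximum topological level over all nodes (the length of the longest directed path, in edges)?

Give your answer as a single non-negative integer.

Op 1: add_edge(A, E). Edges now: 1
Op 2: add_edge(H, C). Edges now: 2
Op 3: add_edge(D, E). Edges now: 3
Op 4: add_edge(B, G). Edges now: 4
Op 5: add_edge(F, C). Edges now: 5
Compute levels (Kahn BFS):
  sources (in-degree 0): A, B, D, F, H
  process A: level=0
    A->E: in-degree(E)=1, level(E)>=1
  process B: level=0
    B->G: in-degree(G)=0, level(G)=1, enqueue
  process D: level=0
    D->E: in-degree(E)=0, level(E)=1, enqueue
  process F: level=0
    F->C: in-degree(C)=1, level(C)>=1
  process H: level=0
    H->C: in-degree(C)=0, level(C)=1, enqueue
  process G: level=1
  process E: level=1
  process C: level=1
All levels: A:0, B:0, C:1, D:0, E:1, F:0, G:1, H:0
max level = 1

Answer: 1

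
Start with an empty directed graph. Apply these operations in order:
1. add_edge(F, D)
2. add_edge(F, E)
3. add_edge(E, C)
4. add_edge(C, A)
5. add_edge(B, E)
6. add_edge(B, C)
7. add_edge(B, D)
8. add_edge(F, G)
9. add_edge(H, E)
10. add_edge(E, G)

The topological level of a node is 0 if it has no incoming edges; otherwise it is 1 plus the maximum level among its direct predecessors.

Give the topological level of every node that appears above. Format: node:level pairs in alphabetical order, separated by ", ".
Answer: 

Answer: A:3, B:0, C:2, D:1, E:1, F:0, G:2, H:0

Derivation:
Op 1: add_edge(F, D). Edges now: 1
Op 2: add_edge(F, E). Edges now: 2
Op 3: add_edge(E, C). Edges now: 3
Op 4: add_edge(C, A). Edges now: 4
Op 5: add_edge(B, E). Edges now: 5
Op 6: add_edge(B, C). Edges now: 6
Op 7: add_edge(B, D). Edges now: 7
Op 8: add_edge(F, G). Edges now: 8
Op 9: add_edge(H, E). Edges now: 9
Op 10: add_edge(E, G). Edges now: 10
Compute levels (Kahn BFS):
  sources (in-degree 0): B, F, H
  process B: level=0
    B->C: in-degree(C)=1, level(C)>=1
    B->D: in-degree(D)=1, level(D)>=1
    B->E: in-degree(E)=2, level(E)>=1
  process F: level=0
    F->D: in-degree(D)=0, level(D)=1, enqueue
    F->E: in-degree(E)=1, level(E)>=1
    F->G: in-degree(G)=1, level(G)>=1
  process H: level=0
    H->E: in-degree(E)=0, level(E)=1, enqueue
  process D: level=1
  process E: level=1
    E->C: in-degree(C)=0, level(C)=2, enqueue
    E->G: in-degree(G)=0, level(G)=2, enqueue
  process C: level=2
    C->A: in-degree(A)=0, level(A)=3, enqueue
  process G: level=2
  process A: level=3
All levels: A:3, B:0, C:2, D:1, E:1, F:0, G:2, H:0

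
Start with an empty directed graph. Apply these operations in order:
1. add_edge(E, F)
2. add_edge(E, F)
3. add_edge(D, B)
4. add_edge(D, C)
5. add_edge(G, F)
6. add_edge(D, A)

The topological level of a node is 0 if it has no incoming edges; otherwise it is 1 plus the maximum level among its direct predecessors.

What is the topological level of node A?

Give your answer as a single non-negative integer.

Op 1: add_edge(E, F). Edges now: 1
Op 2: add_edge(E, F) (duplicate, no change). Edges now: 1
Op 3: add_edge(D, B). Edges now: 2
Op 4: add_edge(D, C). Edges now: 3
Op 5: add_edge(G, F). Edges now: 4
Op 6: add_edge(D, A). Edges now: 5
Compute levels (Kahn BFS):
  sources (in-degree 0): D, E, G
  process D: level=0
    D->A: in-degree(A)=0, level(A)=1, enqueue
    D->B: in-degree(B)=0, level(B)=1, enqueue
    D->C: in-degree(C)=0, level(C)=1, enqueue
  process E: level=0
    E->F: in-degree(F)=1, level(F)>=1
  process G: level=0
    G->F: in-degree(F)=0, level(F)=1, enqueue
  process A: level=1
  process B: level=1
  process C: level=1
  process F: level=1
All levels: A:1, B:1, C:1, D:0, E:0, F:1, G:0
level(A) = 1

Answer: 1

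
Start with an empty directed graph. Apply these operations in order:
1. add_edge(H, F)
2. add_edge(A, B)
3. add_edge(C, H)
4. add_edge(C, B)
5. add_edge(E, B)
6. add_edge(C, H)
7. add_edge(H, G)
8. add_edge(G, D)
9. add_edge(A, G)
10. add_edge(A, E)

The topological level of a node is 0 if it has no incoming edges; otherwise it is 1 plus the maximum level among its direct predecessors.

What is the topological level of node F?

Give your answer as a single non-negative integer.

Answer: 2

Derivation:
Op 1: add_edge(H, F). Edges now: 1
Op 2: add_edge(A, B). Edges now: 2
Op 3: add_edge(C, H). Edges now: 3
Op 4: add_edge(C, B). Edges now: 4
Op 5: add_edge(E, B). Edges now: 5
Op 6: add_edge(C, H) (duplicate, no change). Edges now: 5
Op 7: add_edge(H, G). Edges now: 6
Op 8: add_edge(G, D). Edges now: 7
Op 9: add_edge(A, G). Edges now: 8
Op 10: add_edge(A, E). Edges now: 9
Compute levels (Kahn BFS):
  sources (in-degree 0): A, C
  process A: level=0
    A->B: in-degree(B)=2, level(B)>=1
    A->E: in-degree(E)=0, level(E)=1, enqueue
    A->G: in-degree(G)=1, level(G)>=1
  process C: level=0
    C->B: in-degree(B)=1, level(B)>=1
    C->H: in-degree(H)=0, level(H)=1, enqueue
  process E: level=1
    E->B: in-degree(B)=0, level(B)=2, enqueue
  process H: level=1
    H->F: in-degree(F)=0, level(F)=2, enqueue
    H->G: in-degree(G)=0, level(G)=2, enqueue
  process B: level=2
  process F: level=2
  process G: level=2
    G->D: in-degree(D)=0, level(D)=3, enqueue
  process D: level=3
All levels: A:0, B:2, C:0, D:3, E:1, F:2, G:2, H:1
level(F) = 2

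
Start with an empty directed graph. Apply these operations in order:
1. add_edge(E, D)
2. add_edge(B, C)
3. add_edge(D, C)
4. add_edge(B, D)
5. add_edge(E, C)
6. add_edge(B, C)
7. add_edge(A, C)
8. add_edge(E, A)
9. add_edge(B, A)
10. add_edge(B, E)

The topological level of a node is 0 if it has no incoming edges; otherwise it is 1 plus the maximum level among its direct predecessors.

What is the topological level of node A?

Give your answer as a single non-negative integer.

Answer: 2

Derivation:
Op 1: add_edge(E, D). Edges now: 1
Op 2: add_edge(B, C). Edges now: 2
Op 3: add_edge(D, C). Edges now: 3
Op 4: add_edge(B, D). Edges now: 4
Op 5: add_edge(E, C). Edges now: 5
Op 6: add_edge(B, C) (duplicate, no change). Edges now: 5
Op 7: add_edge(A, C). Edges now: 6
Op 8: add_edge(E, A). Edges now: 7
Op 9: add_edge(B, A). Edges now: 8
Op 10: add_edge(B, E). Edges now: 9
Compute levels (Kahn BFS):
  sources (in-degree 0): B
  process B: level=0
    B->A: in-degree(A)=1, level(A)>=1
    B->C: in-degree(C)=3, level(C)>=1
    B->D: in-degree(D)=1, level(D)>=1
    B->E: in-degree(E)=0, level(E)=1, enqueue
  process E: level=1
    E->A: in-degree(A)=0, level(A)=2, enqueue
    E->C: in-degree(C)=2, level(C)>=2
    E->D: in-degree(D)=0, level(D)=2, enqueue
  process A: level=2
    A->C: in-degree(C)=1, level(C)>=3
  process D: level=2
    D->C: in-degree(C)=0, level(C)=3, enqueue
  process C: level=3
All levels: A:2, B:0, C:3, D:2, E:1
level(A) = 2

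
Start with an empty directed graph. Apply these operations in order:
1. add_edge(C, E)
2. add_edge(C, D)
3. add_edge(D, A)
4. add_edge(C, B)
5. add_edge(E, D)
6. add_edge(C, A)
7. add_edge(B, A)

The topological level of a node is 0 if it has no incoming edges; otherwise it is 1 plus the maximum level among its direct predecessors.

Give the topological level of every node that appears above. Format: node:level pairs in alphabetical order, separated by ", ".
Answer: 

Op 1: add_edge(C, E). Edges now: 1
Op 2: add_edge(C, D). Edges now: 2
Op 3: add_edge(D, A). Edges now: 3
Op 4: add_edge(C, B). Edges now: 4
Op 5: add_edge(E, D). Edges now: 5
Op 6: add_edge(C, A). Edges now: 6
Op 7: add_edge(B, A). Edges now: 7
Compute levels (Kahn BFS):
  sources (in-degree 0): C
  process C: level=0
    C->A: in-degree(A)=2, level(A)>=1
    C->B: in-degree(B)=0, level(B)=1, enqueue
    C->D: in-degree(D)=1, level(D)>=1
    C->E: in-degree(E)=0, level(E)=1, enqueue
  process B: level=1
    B->A: in-degree(A)=1, level(A)>=2
  process E: level=1
    E->D: in-degree(D)=0, level(D)=2, enqueue
  process D: level=2
    D->A: in-degree(A)=0, level(A)=3, enqueue
  process A: level=3
All levels: A:3, B:1, C:0, D:2, E:1

Answer: A:3, B:1, C:0, D:2, E:1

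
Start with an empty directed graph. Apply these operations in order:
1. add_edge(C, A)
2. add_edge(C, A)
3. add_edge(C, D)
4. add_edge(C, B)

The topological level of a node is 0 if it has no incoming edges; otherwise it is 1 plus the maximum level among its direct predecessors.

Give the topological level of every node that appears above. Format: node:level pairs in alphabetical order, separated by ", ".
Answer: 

Op 1: add_edge(C, A). Edges now: 1
Op 2: add_edge(C, A) (duplicate, no change). Edges now: 1
Op 3: add_edge(C, D). Edges now: 2
Op 4: add_edge(C, B). Edges now: 3
Compute levels (Kahn BFS):
  sources (in-degree 0): C
  process C: level=0
    C->A: in-degree(A)=0, level(A)=1, enqueue
    C->B: in-degree(B)=0, level(B)=1, enqueue
    C->D: in-degree(D)=0, level(D)=1, enqueue
  process A: level=1
  process B: level=1
  process D: level=1
All levels: A:1, B:1, C:0, D:1

Answer: A:1, B:1, C:0, D:1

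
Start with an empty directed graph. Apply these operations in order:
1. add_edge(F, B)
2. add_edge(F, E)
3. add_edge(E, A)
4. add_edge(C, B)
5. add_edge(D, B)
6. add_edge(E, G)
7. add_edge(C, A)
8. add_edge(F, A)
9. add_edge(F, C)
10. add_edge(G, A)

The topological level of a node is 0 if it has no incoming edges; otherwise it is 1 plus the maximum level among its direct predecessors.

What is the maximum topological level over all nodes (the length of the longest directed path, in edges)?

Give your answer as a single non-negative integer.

Answer: 3

Derivation:
Op 1: add_edge(F, B). Edges now: 1
Op 2: add_edge(F, E). Edges now: 2
Op 3: add_edge(E, A). Edges now: 3
Op 4: add_edge(C, B). Edges now: 4
Op 5: add_edge(D, B). Edges now: 5
Op 6: add_edge(E, G). Edges now: 6
Op 7: add_edge(C, A). Edges now: 7
Op 8: add_edge(F, A). Edges now: 8
Op 9: add_edge(F, C). Edges now: 9
Op 10: add_edge(G, A). Edges now: 10
Compute levels (Kahn BFS):
  sources (in-degree 0): D, F
  process D: level=0
    D->B: in-degree(B)=2, level(B)>=1
  process F: level=0
    F->A: in-degree(A)=3, level(A)>=1
    F->B: in-degree(B)=1, level(B)>=1
    F->C: in-degree(C)=0, level(C)=1, enqueue
    F->E: in-degree(E)=0, level(E)=1, enqueue
  process C: level=1
    C->A: in-degree(A)=2, level(A)>=2
    C->B: in-degree(B)=0, level(B)=2, enqueue
  process E: level=1
    E->A: in-degree(A)=1, level(A)>=2
    E->G: in-degree(G)=0, level(G)=2, enqueue
  process B: level=2
  process G: level=2
    G->A: in-degree(A)=0, level(A)=3, enqueue
  process A: level=3
All levels: A:3, B:2, C:1, D:0, E:1, F:0, G:2
max level = 3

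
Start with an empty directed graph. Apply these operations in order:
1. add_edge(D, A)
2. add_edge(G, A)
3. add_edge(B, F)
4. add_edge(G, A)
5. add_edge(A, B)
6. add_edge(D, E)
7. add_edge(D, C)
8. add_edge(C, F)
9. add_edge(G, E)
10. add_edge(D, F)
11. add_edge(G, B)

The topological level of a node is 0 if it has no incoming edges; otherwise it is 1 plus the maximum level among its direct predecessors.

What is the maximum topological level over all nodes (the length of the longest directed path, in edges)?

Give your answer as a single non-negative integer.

Answer: 3

Derivation:
Op 1: add_edge(D, A). Edges now: 1
Op 2: add_edge(G, A). Edges now: 2
Op 3: add_edge(B, F). Edges now: 3
Op 4: add_edge(G, A) (duplicate, no change). Edges now: 3
Op 5: add_edge(A, B). Edges now: 4
Op 6: add_edge(D, E). Edges now: 5
Op 7: add_edge(D, C). Edges now: 6
Op 8: add_edge(C, F). Edges now: 7
Op 9: add_edge(G, E). Edges now: 8
Op 10: add_edge(D, F). Edges now: 9
Op 11: add_edge(G, B). Edges now: 10
Compute levels (Kahn BFS):
  sources (in-degree 0): D, G
  process D: level=0
    D->A: in-degree(A)=1, level(A)>=1
    D->C: in-degree(C)=0, level(C)=1, enqueue
    D->E: in-degree(E)=1, level(E)>=1
    D->F: in-degree(F)=2, level(F)>=1
  process G: level=0
    G->A: in-degree(A)=0, level(A)=1, enqueue
    G->B: in-degree(B)=1, level(B)>=1
    G->E: in-degree(E)=0, level(E)=1, enqueue
  process C: level=1
    C->F: in-degree(F)=1, level(F)>=2
  process A: level=1
    A->B: in-degree(B)=0, level(B)=2, enqueue
  process E: level=1
  process B: level=2
    B->F: in-degree(F)=0, level(F)=3, enqueue
  process F: level=3
All levels: A:1, B:2, C:1, D:0, E:1, F:3, G:0
max level = 3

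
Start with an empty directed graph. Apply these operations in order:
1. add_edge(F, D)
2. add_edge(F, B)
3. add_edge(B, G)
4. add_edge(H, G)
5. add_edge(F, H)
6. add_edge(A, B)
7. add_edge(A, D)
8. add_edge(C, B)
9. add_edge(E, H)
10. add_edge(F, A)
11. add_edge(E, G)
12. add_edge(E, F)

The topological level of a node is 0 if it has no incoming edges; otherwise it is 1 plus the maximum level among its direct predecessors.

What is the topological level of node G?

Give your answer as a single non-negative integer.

Op 1: add_edge(F, D). Edges now: 1
Op 2: add_edge(F, B). Edges now: 2
Op 3: add_edge(B, G). Edges now: 3
Op 4: add_edge(H, G). Edges now: 4
Op 5: add_edge(F, H). Edges now: 5
Op 6: add_edge(A, B). Edges now: 6
Op 7: add_edge(A, D). Edges now: 7
Op 8: add_edge(C, B). Edges now: 8
Op 9: add_edge(E, H). Edges now: 9
Op 10: add_edge(F, A). Edges now: 10
Op 11: add_edge(E, G). Edges now: 11
Op 12: add_edge(E, F). Edges now: 12
Compute levels (Kahn BFS):
  sources (in-degree 0): C, E
  process C: level=0
    C->B: in-degree(B)=2, level(B)>=1
  process E: level=0
    E->F: in-degree(F)=0, level(F)=1, enqueue
    E->G: in-degree(G)=2, level(G)>=1
    E->H: in-degree(H)=1, level(H)>=1
  process F: level=1
    F->A: in-degree(A)=0, level(A)=2, enqueue
    F->B: in-degree(B)=1, level(B)>=2
    F->D: in-degree(D)=1, level(D)>=2
    F->H: in-degree(H)=0, level(H)=2, enqueue
  process A: level=2
    A->B: in-degree(B)=0, level(B)=3, enqueue
    A->D: in-degree(D)=0, level(D)=3, enqueue
  process H: level=2
    H->G: in-degree(G)=1, level(G)>=3
  process B: level=3
    B->G: in-degree(G)=0, level(G)=4, enqueue
  process D: level=3
  process G: level=4
All levels: A:2, B:3, C:0, D:3, E:0, F:1, G:4, H:2
level(G) = 4

Answer: 4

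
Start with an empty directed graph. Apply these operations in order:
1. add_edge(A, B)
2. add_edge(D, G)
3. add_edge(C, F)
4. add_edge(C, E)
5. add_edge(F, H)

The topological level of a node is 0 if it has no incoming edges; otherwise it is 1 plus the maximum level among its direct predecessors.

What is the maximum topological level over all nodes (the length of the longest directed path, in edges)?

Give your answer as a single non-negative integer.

Op 1: add_edge(A, B). Edges now: 1
Op 2: add_edge(D, G). Edges now: 2
Op 3: add_edge(C, F). Edges now: 3
Op 4: add_edge(C, E). Edges now: 4
Op 5: add_edge(F, H). Edges now: 5
Compute levels (Kahn BFS):
  sources (in-degree 0): A, C, D
  process A: level=0
    A->B: in-degree(B)=0, level(B)=1, enqueue
  process C: level=0
    C->E: in-degree(E)=0, level(E)=1, enqueue
    C->F: in-degree(F)=0, level(F)=1, enqueue
  process D: level=0
    D->G: in-degree(G)=0, level(G)=1, enqueue
  process B: level=1
  process E: level=1
  process F: level=1
    F->H: in-degree(H)=0, level(H)=2, enqueue
  process G: level=1
  process H: level=2
All levels: A:0, B:1, C:0, D:0, E:1, F:1, G:1, H:2
max level = 2

Answer: 2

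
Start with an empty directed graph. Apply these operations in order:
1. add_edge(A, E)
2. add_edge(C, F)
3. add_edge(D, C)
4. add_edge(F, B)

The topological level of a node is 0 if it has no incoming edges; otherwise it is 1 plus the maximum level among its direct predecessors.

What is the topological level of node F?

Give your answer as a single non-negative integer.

Answer: 2

Derivation:
Op 1: add_edge(A, E). Edges now: 1
Op 2: add_edge(C, F). Edges now: 2
Op 3: add_edge(D, C). Edges now: 3
Op 4: add_edge(F, B). Edges now: 4
Compute levels (Kahn BFS):
  sources (in-degree 0): A, D
  process A: level=0
    A->E: in-degree(E)=0, level(E)=1, enqueue
  process D: level=0
    D->C: in-degree(C)=0, level(C)=1, enqueue
  process E: level=1
  process C: level=1
    C->F: in-degree(F)=0, level(F)=2, enqueue
  process F: level=2
    F->B: in-degree(B)=0, level(B)=3, enqueue
  process B: level=3
All levels: A:0, B:3, C:1, D:0, E:1, F:2
level(F) = 2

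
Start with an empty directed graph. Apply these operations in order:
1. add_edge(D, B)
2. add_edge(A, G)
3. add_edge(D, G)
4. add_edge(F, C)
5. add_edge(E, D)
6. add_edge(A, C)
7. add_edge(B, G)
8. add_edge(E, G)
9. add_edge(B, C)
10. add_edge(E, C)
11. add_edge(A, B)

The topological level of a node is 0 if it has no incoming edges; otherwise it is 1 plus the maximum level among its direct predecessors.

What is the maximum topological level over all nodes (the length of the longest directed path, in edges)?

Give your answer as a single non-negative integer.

Answer: 3

Derivation:
Op 1: add_edge(D, B). Edges now: 1
Op 2: add_edge(A, G). Edges now: 2
Op 3: add_edge(D, G). Edges now: 3
Op 4: add_edge(F, C). Edges now: 4
Op 5: add_edge(E, D). Edges now: 5
Op 6: add_edge(A, C). Edges now: 6
Op 7: add_edge(B, G). Edges now: 7
Op 8: add_edge(E, G). Edges now: 8
Op 9: add_edge(B, C). Edges now: 9
Op 10: add_edge(E, C). Edges now: 10
Op 11: add_edge(A, B). Edges now: 11
Compute levels (Kahn BFS):
  sources (in-degree 0): A, E, F
  process A: level=0
    A->B: in-degree(B)=1, level(B)>=1
    A->C: in-degree(C)=3, level(C)>=1
    A->G: in-degree(G)=3, level(G)>=1
  process E: level=0
    E->C: in-degree(C)=2, level(C)>=1
    E->D: in-degree(D)=0, level(D)=1, enqueue
    E->G: in-degree(G)=2, level(G)>=1
  process F: level=0
    F->C: in-degree(C)=1, level(C)>=1
  process D: level=1
    D->B: in-degree(B)=0, level(B)=2, enqueue
    D->G: in-degree(G)=1, level(G)>=2
  process B: level=2
    B->C: in-degree(C)=0, level(C)=3, enqueue
    B->G: in-degree(G)=0, level(G)=3, enqueue
  process C: level=3
  process G: level=3
All levels: A:0, B:2, C:3, D:1, E:0, F:0, G:3
max level = 3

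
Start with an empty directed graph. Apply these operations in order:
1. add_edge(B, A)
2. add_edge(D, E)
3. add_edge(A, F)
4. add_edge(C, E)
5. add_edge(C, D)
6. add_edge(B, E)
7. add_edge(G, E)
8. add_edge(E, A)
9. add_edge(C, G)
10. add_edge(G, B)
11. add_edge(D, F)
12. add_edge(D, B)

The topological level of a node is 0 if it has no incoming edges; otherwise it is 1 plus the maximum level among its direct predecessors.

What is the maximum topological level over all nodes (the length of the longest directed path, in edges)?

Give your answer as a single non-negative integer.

Answer: 5

Derivation:
Op 1: add_edge(B, A). Edges now: 1
Op 2: add_edge(D, E). Edges now: 2
Op 3: add_edge(A, F). Edges now: 3
Op 4: add_edge(C, E). Edges now: 4
Op 5: add_edge(C, D). Edges now: 5
Op 6: add_edge(B, E). Edges now: 6
Op 7: add_edge(G, E). Edges now: 7
Op 8: add_edge(E, A). Edges now: 8
Op 9: add_edge(C, G). Edges now: 9
Op 10: add_edge(G, B). Edges now: 10
Op 11: add_edge(D, F). Edges now: 11
Op 12: add_edge(D, B). Edges now: 12
Compute levels (Kahn BFS):
  sources (in-degree 0): C
  process C: level=0
    C->D: in-degree(D)=0, level(D)=1, enqueue
    C->E: in-degree(E)=3, level(E)>=1
    C->G: in-degree(G)=0, level(G)=1, enqueue
  process D: level=1
    D->B: in-degree(B)=1, level(B)>=2
    D->E: in-degree(E)=2, level(E)>=2
    D->F: in-degree(F)=1, level(F)>=2
  process G: level=1
    G->B: in-degree(B)=0, level(B)=2, enqueue
    G->E: in-degree(E)=1, level(E)>=2
  process B: level=2
    B->A: in-degree(A)=1, level(A)>=3
    B->E: in-degree(E)=0, level(E)=3, enqueue
  process E: level=3
    E->A: in-degree(A)=0, level(A)=4, enqueue
  process A: level=4
    A->F: in-degree(F)=0, level(F)=5, enqueue
  process F: level=5
All levels: A:4, B:2, C:0, D:1, E:3, F:5, G:1
max level = 5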